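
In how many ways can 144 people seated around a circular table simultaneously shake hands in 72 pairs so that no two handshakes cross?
C_72 = 20276890389709399862928998568254641025700

These noncrossing handshakes are counted by the Catalan number C_n = (1/(n + 1)) · C(2n, n). For n = 72: C_72 = (1/73) · C(144, 72) = 1480212998448786189993816895482588794876100/73 = 20276890389709399862928998568254641025700.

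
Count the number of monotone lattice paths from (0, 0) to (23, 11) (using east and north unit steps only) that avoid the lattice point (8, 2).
Number of paths = 227260080

Total paths from (0, 0) to (23, 11): C(34, 23) = 286097760. Paths through (8, 2): (paths (0, 0) → (8, 2)) × (paths (8, 2) → (23, 11)) = C(10, 8) · C(24, 15) = 45 · 1307504 = 58837680. Avoidance count = 286097760 − 58837680 = 227260080.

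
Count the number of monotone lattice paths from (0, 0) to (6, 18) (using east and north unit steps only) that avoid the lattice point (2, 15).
Number of paths = 129836

Total paths from (0, 0) to (6, 18): C(24, 6) = 134596. Paths through (2, 15): (paths (0, 0) → (2, 15)) × (paths (2, 15) → (6, 18)) = C(17, 2) · C(7, 4) = 136 · 35 = 4760. Avoidance count = 134596 − 4760 = 129836.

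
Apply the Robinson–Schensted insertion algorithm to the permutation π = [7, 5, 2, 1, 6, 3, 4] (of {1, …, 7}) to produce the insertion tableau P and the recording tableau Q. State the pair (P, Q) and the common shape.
P = [1, 3, 4] / [2, 6] / [5] / [7];  Q = [1, 5, 7] / [2, 6] / [3] / [4];  common shape = (3, 2, 1, 1)

Row-insert the values π_1, π_2, … into P one at a time, bumping the leftmost entry strictly greater than the inserted value down to the next row. The recording tableau Q records, in position (i, j), the step at which that cell was added to P.
  Insert 7 (step 1): P = [7];  Q = [1]
  Insert 5 (step 2): P = [5] / [7];  Q = [1] / [2]
  Insert 2 (step 3): P = [2] / [5] / [7];  Q = [1] / [2] / [3]
  Insert 1 (step 4): P = [1] / [2] / [5] / [7];  Q = [1] / [2] / [3] / [4]
  Insert 6 (step 5): P = [1, 6] / [2] / [5] / [7];  Q = [1, 5] / [2] / [3] / [4]
  Insert 3 (step 6): P = [1, 3] / [2, 6] / [5] / [7];  Q = [1, 5] / [2, 6] / [3] / [4]
  Insert 4 (step 7): P = [1, 3, 4] / [2, 6] / [5] / [7];  Q = [1, 5, 7] / [2, 6] / [3] / [4]
Final shape: (3, 2, 1, 1).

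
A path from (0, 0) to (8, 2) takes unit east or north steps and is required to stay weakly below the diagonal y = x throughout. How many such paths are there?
Number of paths = 35

By the reflection principle (André's argument), the number of monotone paths to (8, 2) with n ≤ m that never go above y = x is C(10, 8) − C(10, 9) = 45 − 10 = 35.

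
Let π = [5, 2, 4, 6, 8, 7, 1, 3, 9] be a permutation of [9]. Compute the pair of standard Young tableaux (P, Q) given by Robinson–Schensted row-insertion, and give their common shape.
P = [1, 3, 6, 7, 9] / [2, 4] / [5, 8];  Q = [1, 3, 4, 5, 9] / [2, 6] / [7, 8];  common shape = (5, 2, 2)

Row-insert the values π_1, π_2, … into P one at a time, bumping the leftmost entry strictly greater than the inserted value down to the next row. The recording tableau Q records, in position (i, j), the step at which that cell was added to P.
  Insert 5 (step 1): P = [5];  Q = [1]
  Insert 2 (step 2): P = [2] / [5];  Q = [1] / [2]
  Insert 4 (step 3): P = [2, 4] / [5];  Q = [1, 3] / [2]
  Insert 6 (step 4): P = [2, 4, 6] / [5];  Q = [1, 3, 4] / [2]
  Insert 8 (step 5): P = [2, 4, 6, 8] / [5];  Q = [1, 3, 4, 5] / [2]
  Insert 7 (step 6): P = [2, 4, 6, 7] / [5, 8];  Q = [1, 3, 4, 5] / [2, 6]
  Insert 1 (step 7): P = [1, 4, 6, 7] / [2, 8] / [5];  Q = [1, 3, 4, 5] / [2, 6] / [7]
  Insert 3 (step 8): P = [1, 3, 6, 7] / [2, 4] / [5, 8];  Q = [1, 3, 4, 5] / [2, 6] / [7, 8]
  Insert 9 (step 9): P = [1, 3, 6, 7, 9] / [2, 4] / [5, 8];  Q = [1, 3, 4, 5, 9] / [2, 6] / [7, 8]
Final shape: (5, 2, 2).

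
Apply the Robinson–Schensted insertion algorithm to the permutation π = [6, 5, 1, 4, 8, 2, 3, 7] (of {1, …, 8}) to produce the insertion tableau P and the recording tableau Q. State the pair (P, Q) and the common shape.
P = [1, 2, 3, 7] / [4, 8] / [5] / [6];  Q = [1, 4, 5, 8] / [2, 7] / [3] / [6];  common shape = (4, 2, 1, 1)

Row-insert the values π_1, π_2, … into P one at a time, bumping the leftmost entry strictly greater than the inserted value down to the next row. The recording tableau Q records, in position (i, j), the step at which that cell was added to P.
  Insert 6 (step 1): P = [6];  Q = [1]
  Insert 5 (step 2): P = [5] / [6];  Q = [1] / [2]
  Insert 1 (step 3): P = [1] / [5] / [6];  Q = [1] / [2] / [3]
  Insert 4 (step 4): P = [1, 4] / [5] / [6];  Q = [1, 4] / [2] / [3]
  Insert 8 (step 5): P = [1, 4, 8] / [5] / [6];  Q = [1, 4, 5] / [2] / [3]
  Insert 2 (step 6): P = [1, 2, 8] / [4] / [5] / [6];  Q = [1, 4, 5] / [2] / [3] / [6]
  Insert 3 (step 7): P = [1, 2, 3] / [4, 8] / [5] / [6];  Q = [1, 4, 5] / [2, 7] / [3] / [6]
  Insert 7 (step 8): P = [1, 2, 3, 7] / [4, 8] / [5] / [6];  Q = [1, 4, 5, 8] / [2, 7] / [3] / [6]
Final shape: (4, 2, 1, 1).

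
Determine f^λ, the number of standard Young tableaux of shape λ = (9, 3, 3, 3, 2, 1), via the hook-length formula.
# SYT of shape (9, 3, 3, 3, 2, 1) = 186234048

Hook-length formula: f^λ = n! / Π hook(c), product over all cells c of the Young diagram. For λ = (9, 3, 3, 3, 2, 1), n = 21 boxes. Hook lengths by row (left-to-right, top-to-bottom): [14, 12, 10, 6, 5, 4, 3, 2, 1]; [7, 5, 3]; [6, 4, 2]; [5, 3, 1]; [3, 1]; [1]. Product of hooks = 274337280000. So f^λ = 21! / 274337280000 = 51090942171709440000 / 274337280000 = 186234048.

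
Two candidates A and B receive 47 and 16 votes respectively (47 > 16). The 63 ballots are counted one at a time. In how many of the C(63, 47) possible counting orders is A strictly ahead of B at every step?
Strict-lead orderings = 180289702969845

Total orderings of the 63 votes with 47 for A: C(63, 47) = 366395202809685. By the Bertrand ballot formula (Cycle Lemma / reflection principle), the number of orderings in which A is strictly ahead of B throughout is (p − q)/(p + q) · C(p + q, p) = (47 − 16)/(47 + 16) · 366395202809685 = 180289702969845.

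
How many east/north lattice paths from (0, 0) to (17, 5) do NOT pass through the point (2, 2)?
Number of paths = 21438

Total paths from (0, 0) to (17, 5): C(22, 17) = 26334. Paths through (2, 2): (paths (0, 0) → (2, 2)) × (paths (2, 2) → (17, 5)) = C(4, 2) · C(18, 15) = 6 · 816 = 4896. Avoidance count = 26334 − 4896 = 21438.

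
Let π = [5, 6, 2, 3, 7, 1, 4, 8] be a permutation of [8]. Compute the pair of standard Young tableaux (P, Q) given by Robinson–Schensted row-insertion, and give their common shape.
P = [1, 3, 4, 8] / [2, 6, 7] / [5];  Q = [1, 2, 5, 8] / [3, 4, 7] / [6];  common shape = (4, 3, 1)

Row-insert the values π_1, π_2, … into P one at a time, bumping the leftmost entry strictly greater than the inserted value down to the next row. The recording tableau Q records, in position (i, j), the step at which that cell was added to P.
  Insert 5 (step 1): P = [5];  Q = [1]
  Insert 6 (step 2): P = [5, 6];  Q = [1, 2]
  Insert 2 (step 3): P = [2, 6] / [5];  Q = [1, 2] / [3]
  Insert 3 (step 4): P = [2, 3] / [5, 6];  Q = [1, 2] / [3, 4]
  Insert 7 (step 5): P = [2, 3, 7] / [5, 6];  Q = [1, 2, 5] / [3, 4]
  Insert 1 (step 6): P = [1, 3, 7] / [2, 6] / [5];  Q = [1, 2, 5] / [3, 4] / [6]
  Insert 4 (step 7): P = [1, 3, 4] / [2, 6, 7] / [5];  Q = [1, 2, 5] / [3, 4, 7] / [6]
  Insert 8 (step 8): P = [1, 3, 4, 8] / [2, 6, 7] / [5];  Q = [1, 2, 5, 8] / [3, 4, 7] / [6]
Final shape: (4, 3, 1).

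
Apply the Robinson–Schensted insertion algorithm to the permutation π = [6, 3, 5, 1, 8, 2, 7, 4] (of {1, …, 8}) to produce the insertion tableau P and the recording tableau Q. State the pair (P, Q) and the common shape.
P = [1, 2, 4] / [3, 5, 7] / [6, 8];  Q = [1, 3, 5] / [2, 6, 7] / [4, 8];  common shape = (3, 3, 2)

Row-insert the values π_1, π_2, … into P one at a time, bumping the leftmost entry strictly greater than the inserted value down to the next row. The recording tableau Q records, in position (i, j), the step at which that cell was added to P.
  Insert 6 (step 1): P = [6];  Q = [1]
  Insert 3 (step 2): P = [3] / [6];  Q = [1] / [2]
  Insert 5 (step 3): P = [3, 5] / [6];  Q = [1, 3] / [2]
  Insert 1 (step 4): P = [1, 5] / [3] / [6];  Q = [1, 3] / [2] / [4]
  Insert 8 (step 5): P = [1, 5, 8] / [3] / [6];  Q = [1, 3, 5] / [2] / [4]
  Insert 2 (step 6): P = [1, 2, 8] / [3, 5] / [6];  Q = [1, 3, 5] / [2, 6] / [4]
  Insert 7 (step 7): P = [1, 2, 7] / [3, 5, 8] / [6];  Q = [1, 3, 5] / [2, 6, 7] / [4]
  Insert 4 (step 8): P = [1, 2, 4] / [3, 5, 7] / [6, 8];  Q = [1, 3, 5] / [2, 6, 7] / [4, 8]
Final shape: (3, 3, 2).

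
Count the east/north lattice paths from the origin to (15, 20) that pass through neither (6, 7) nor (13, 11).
Number of paths = 2288227920

Inclusion–exclusion. Total paths: C(35, 15) = 3247943160. Through P₁: C(13, 6)·C(22, 9) = 853572720. Through P₂: C(24, 13)·C(11, 2) = 137287920. Since P₁ is strictly southwest of P₂, a monotone path through both must visit P₁ then P₂; paths through both = C(13, 6)·C(11, 7)·C(11, 2) = 31145400. Avoid both = 3247943160 − 853572720 − 137287920 + 31145400 = 2288227920.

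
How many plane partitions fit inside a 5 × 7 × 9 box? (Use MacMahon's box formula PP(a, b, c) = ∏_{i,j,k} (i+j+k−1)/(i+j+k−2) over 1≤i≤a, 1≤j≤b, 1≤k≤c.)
PP(5, 7, 9) = 2424984388825856

Evaluate the triple product over i = 1..5, j = 1..7, k = 1..9. The factors are (2/1) · (3/2) · (4/3) · (5/4) · (6/5) · (7/6) · (8/7) · (9/8) · … (315 factors total). The numerators and denominators telescope so the product is an integer; carrying out the multiplication exactly gives PP(5, 7, 9) = 2424984388825856.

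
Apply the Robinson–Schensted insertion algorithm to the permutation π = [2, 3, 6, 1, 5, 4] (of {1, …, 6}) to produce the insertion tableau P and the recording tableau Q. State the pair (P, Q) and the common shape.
P = [1, 3, 4] / [2, 5] / [6];  Q = [1, 2, 3] / [4, 5] / [6];  common shape = (3, 2, 1)

Row-insert the values π_1, π_2, … into P one at a time, bumping the leftmost entry strictly greater than the inserted value down to the next row. The recording tableau Q records, in position (i, j), the step at which that cell was added to P.
  Insert 2 (step 1): P = [2];  Q = [1]
  Insert 3 (step 2): P = [2, 3];  Q = [1, 2]
  Insert 6 (step 3): P = [2, 3, 6];  Q = [1, 2, 3]
  Insert 1 (step 4): P = [1, 3, 6] / [2];  Q = [1, 2, 3] / [4]
  Insert 5 (step 5): P = [1, 3, 5] / [2, 6];  Q = [1, 2, 3] / [4, 5]
  Insert 4 (step 6): P = [1, 3, 4] / [2, 5] / [6];  Q = [1, 2, 3] / [4, 5] / [6]
Final shape: (3, 2, 1).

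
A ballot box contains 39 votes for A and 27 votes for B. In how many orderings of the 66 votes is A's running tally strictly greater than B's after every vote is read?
Strict-lead orderings = 445598409723850880

Total orderings of the 66 votes with 39 for A: C(66, 39) = 2450791253481179840. By the Bertrand ballot formula (Cycle Lemma / reflection principle), the number of orderings in which A is strictly ahead of B throughout is (p − q)/(p + q) · C(p + q, p) = (39 − 27)/(39 + 27) · 2450791253481179840 = 445598409723850880.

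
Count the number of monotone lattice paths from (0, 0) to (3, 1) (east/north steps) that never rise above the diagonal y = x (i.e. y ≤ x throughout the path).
Number of paths = 3

By the reflection principle (André's argument), the number of monotone paths to (3, 1) with n ≤ m that never go above y = x is C(4, 3) − C(4, 4) = 4 − 1 = 3.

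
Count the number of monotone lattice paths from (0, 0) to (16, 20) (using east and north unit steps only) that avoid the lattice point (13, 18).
Number of paths = 5245341360

Total paths from (0, 0) to (16, 20): C(36, 16) = 7307872110. Paths through (13, 18): (paths (0, 0) → (13, 18)) × (paths (13, 18) → (16, 20)) = C(31, 13) · C(5, 3) = 206253075 · 10 = 2062530750. Avoidance count = 7307872110 − 2062530750 = 5245341360.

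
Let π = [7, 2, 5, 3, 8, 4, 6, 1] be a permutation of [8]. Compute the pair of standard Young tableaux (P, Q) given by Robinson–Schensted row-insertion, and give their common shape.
P = [1, 3, 4, 6] / [2, 8] / [5] / [7];  Q = [1, 3, 5, 7] / [2, 6] / [4] / [8];  common shape = (4, 2, 1, 1)

Row-insert the values π_1, π_2, … into P one at a time, bumping the leftmost entry strictly greater than the inserted value down to the next row. The recording tableau Q records, in position (i, j), the step at which that cell was added to P.
  Insert 7 (step 1): P = [7];  Q = [1]
  Insert 2 (step 2): P = [2] / [7];  Q = [1] / [2]
  Insert 5 (step 3): P = [2, 5] / [7];  Q = [1, 3] / [2]
  Insert 3 (step 4): P = [2, 3] / [5] / [7];  Q = [1, 3] / [2] / [4]
  Insert 8 (step 5): P = [2, 3, 8] / [5] / [7];  Q = [1, 3, 5] / [2] / [4]
  Insert 4 (step 6): P = [2, 3, 4] / [5, 8] / [7];  Q = [1, 3, 5] / [2, 6] / [4]
  Insert 6 (step 7): P = [2, 3, 4, 6] / [5, 8] / [7];  Q = [1, 3, 5, 7] / [2, 6] / [4]
  Insert 1 (step 8): P = [1, 3, 4, 6] / [2, 8] / [5] / [7];  Q = [1, 3, 5, 7] / [2, 6] / [4] / [8]
Final shape: (4, 2, 1, 1).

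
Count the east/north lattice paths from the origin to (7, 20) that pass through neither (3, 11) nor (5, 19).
Number of paths = 549398

Inclusion–exclusion. Total paths: C(27, 7) = 888030. Through P₁: C(14, 3)·C(13, 4) = 260260. Through P₂: C(24, 5)·C(3, 2) = 127512. Since P₁ is strictly southwest of P₂, a monotone path through both must visit P₁ then P₂; paths through both = C(14, 3)·C(10, 2)·C(3, 2) = 49140. Avoid both = 888030 − 260260 − 127512 + 49140 = 549398.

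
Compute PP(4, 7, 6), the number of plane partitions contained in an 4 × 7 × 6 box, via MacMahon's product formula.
PP(4, 7, 6) = 12544848030

Evaluate the triple product over i = 1..4, j = 1..7, k = 1..6. The factors are (2/1) · (3/2) · (4/3) · (5/4) · (6/5) · (7/6) · (3/2) · (4/3) · … (168 factors total). The numerators and denominators telescope so the product is an integer; carrying out the multiplication exactly gives PP(4, 7, 6) = 12544848030.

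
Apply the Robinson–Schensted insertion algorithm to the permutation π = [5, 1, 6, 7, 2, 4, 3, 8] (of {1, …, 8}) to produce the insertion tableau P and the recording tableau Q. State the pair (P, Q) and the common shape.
P = [1, 2, 3, 8] / [4, 6, 7] / [5];  Q = [1, 3, 4, 8] / [2, 5, 6] / [7];  common shape = (4, 3, 1)

Row-insert the values π_1, π_2, … into P one at a time, bumping the leftmost entry strictly greater than the inserted value down to the next row. The recording tableau Q records, in position (i, j), the step at which that cell was added to P.
  Insert 5 (step 1): P = [5];  Q = [1]
  Insert 1 (step 2): P = [1] / [5];  Q = [1] / [2]
  Insert 6 (step 3): P = [1, 6] / [5];  Q = [1, 3] / [2]
  Insert 7 (step 4): P = [1, 6, 7] / [5];  Q = [1, 3, 4] / [2]
  Insert 2 (step 5): P = [1, 2, 7] / [5, 6];  Q = [1, 3, 4] / [2, 5]
  Insert 4 (step 6): P = [1, 2, 4] / [5, 6, 7];  Q = [1, 3, 4] / [2, 5, 6]
  Insert 3 (step 7): P = [1, 2, 3] / [4, 6, 7] / [5];  Q = [1, 3, 4] / [2, 5, 6] / [7]
  Insert 8 (step 8): P = [1, 2, 3, 8] / [4, 6, 7] / [5];  Q = [1, 3, 4, 8] / [2, 5, 6] / [7]
Final shape: (4, 3, 1).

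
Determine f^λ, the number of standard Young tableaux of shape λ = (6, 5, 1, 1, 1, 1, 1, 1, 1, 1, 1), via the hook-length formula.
# SYT of shape (6, 5, 1, 1, 1, 1, 1, 1, 1, 1, 1) = 3464175

Hook-length formula: f^λ = n! / Π hook(c), product over all cells c of the Young diagram. For λ = (6, 5, 1, 1, 1, 1, 1, 1, 1, 1, 1), n = 20 boxes. Hook lengths by row (left-to-right, top-to-bottom): [16, 6, 5, 4, 3, 1]; [14, 4, 3, 2, 1]; [9]; [8]; [7]; [6]; [5]; [4]; [3]; [2]; [1]. Product of hooks = 702303436800. So f^λ = 20! / 702303436800 = 2432902008176640000 / 702303436800 = 3464175.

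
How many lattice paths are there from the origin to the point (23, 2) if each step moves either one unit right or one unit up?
Number of paths = 300

A monotone lattice path from (0, 0) to (23, 2) consists of 23 east steps and 2 north steps in some order, so it is determined by which 23 of the 25 steps are east. The count is C(25, 23) = 300.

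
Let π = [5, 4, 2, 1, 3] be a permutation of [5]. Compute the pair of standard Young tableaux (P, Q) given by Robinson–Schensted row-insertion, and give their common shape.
P = [1, 3] / [2] / [4] / [5];  Q = [1, 5] / [2] / [3] / [4];  common shape = (2, 1, 1, 1)

Row-insert the values π_1, π_2, … into P one at a time, bumping the leftmost entry strictly greater than the inserted value down to the next row. The recording tableau Q records, in position (i, j), the step at which that cell was added to P.
  Insert 5 (step 1): P = [5];  Q = [1]
  Insert 4 (step 2): P = [4] / [5];  Q = [1] / [2]
  Insert 2 (step 3): P = [2] / [4] / [5];  Q = [1] / [2] / [3]
  Insert 1 (step 4): P = [1] / [2] / [4] / [5];  Q = [1] / [2] / [3] / [4]
  Insert 3 (step 5): P = [1, 3] / [2] / [4] / [5];  Q = [1, 5] / [2] / [3] / [4]
Final shape: (2, 1, 1, 1).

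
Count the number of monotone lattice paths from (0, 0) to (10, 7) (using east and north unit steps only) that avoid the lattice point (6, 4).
Number of paths = 12098

Total paths from (0, 0) to (10, 7): C(17, 10) = 19448. Paths through (6, 4): (paths (0, 0) → (6, 4)) × (paths (6, 4) → (10, 7)) = C(10, 6) · C(7, 4) = 210 · 35 = 7350. Avoidance count = 19448 − 7350 = 12098.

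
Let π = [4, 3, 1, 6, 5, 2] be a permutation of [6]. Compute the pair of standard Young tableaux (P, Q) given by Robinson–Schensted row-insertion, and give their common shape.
P = [1, 2] / [3, 5] / [4, 6];  Q = [1, 4] / [2, 5] / [3, 6];  common shape = (2, 2, 2)

Row-insert the values π_1, π_2, … into P one at a time, bumping the leftmost entry strictly greater than the inserted value down to the next row. The recording tableau Q records, in position (i, j), the step at which that cell was added to P.
  Insert 4 (step 1): P = [4];  Q = [1]
  Insert 3 (step 2): P = [3] / [4];  Q = [1] / [2]
  Insert 1 (step 3): P = [1] / [3] / [4];  Q = [1] / [2] / [3]
  Insert 6 (step 4): P = [1, 6] / [3] / [4];  Q = [1, 4] / [2] / [3]
  Insert 5 (step 5): P = [1, 5] / [3, 6] / [4];  Q = [1, 4] / [2, 5] / [3]
  Insert 2 (step 6): P = [1, 2] / [3, 5] / [4, 6];  Q = [1, 4] / [2, 5] / [3, 6]
Final shape: (2, 2, 2).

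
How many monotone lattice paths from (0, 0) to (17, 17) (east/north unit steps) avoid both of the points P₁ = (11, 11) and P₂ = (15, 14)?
Number of paths = 1153100652

Inclusion–exclusion. Total paths: C(34, 17) = 2333606220. Through P₁: C(22, 11)·C(12, 6) = 651819168. Through P₂: C(29, 15)·C(5, 2) = 775587600. Since P₁ is strictly southwest of P₂, a monotone path through both must visit P₁ then P₂; paths through both = C(22, 11)·C(7, 4)·C(5, 2) = 246901200. Avoid both = 2333606220 − 651819168 − 775587600 + 246901200 = 1153100652.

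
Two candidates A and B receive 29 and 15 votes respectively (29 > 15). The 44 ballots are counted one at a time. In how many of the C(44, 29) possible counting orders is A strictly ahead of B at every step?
Strict-lead orderings = 73153696336

Total orderings of the 44 votes with 29 for A: C(44, 29) = 229911617056. By the Bertrand ballot formula (Cycle Lemma / reflection principle), the number of orderings in which A is strictly ahead of B throughout is (p − q)/(p + q) · C(p + q, p) = (29 − 15)/(29 + 15) · 229911617056 = 73153696336.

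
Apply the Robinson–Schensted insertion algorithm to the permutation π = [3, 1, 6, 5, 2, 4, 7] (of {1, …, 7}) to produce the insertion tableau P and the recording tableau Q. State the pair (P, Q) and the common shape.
P = [1, 2, 4, 7] / [3, 5] / [6];  Q = [1, 3, 6, 7] / [2, 4] / [5];  common shape = (4, 2, 1)

Row-insert the values π_1, π_2, … into P one at a time, bumping the leftmost entry strictly greater than the inserted value down to the next row. The recording tableau Q records, in position (i, j), the step at which that cell was added to P.
  Insert 3 (step 1): P = [3];  Q = [1]
  Insert 1 (step 2): P = [1] / [3];  Q = [1] / [2]
  Insert 6 (step 3): P = [1, 6] / [3];  Q = [1, 3] / [2]
  Insert 5 (step 4): P = [1, 5] / [3, 6];  Q = [1, 3] / [2, 4]
  Insert 2 (step 5): P = [1, 2] / [3, 5] / [6];  Q = [1, 3] / [2, 4] / [5]
  Insert 4 (step 6): P = [1, 2, 4] / [3, 5] / [6];  Q = [1, 3, 6] / [2, 4] / [5]
  Insert 7 (step 7): P = [1, 2, 4, 7] / [3, 5] / [6];  Q = [1, 3, 6, 7] / [2, 4] / [5]
Final shape: (4, 2, 1).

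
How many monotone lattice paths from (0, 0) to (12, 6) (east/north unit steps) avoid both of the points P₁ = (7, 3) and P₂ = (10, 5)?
Number of paths = 6435

Inclusion–exclusion. Total paths: C(18, 12) = 18564. Through P₁: C(10, 7)·C(8, 5) = 6720. Through P₂: C(15, 10)·C(3, 2) = 9009. Since P₁ is strictly southwest of P₂, a monotone path through both must visit P₁ then P₂; paths through both = C(10, 7)·C(5, 3)·C(3, 2) = 3600. Avoid both = 18564 − 6720 − 9009 + 3600 = 6435.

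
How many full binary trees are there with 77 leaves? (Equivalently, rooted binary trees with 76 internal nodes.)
C_76 = 4790408930363303911328386208394864461024520

These full binary trees are counted by the Catalan number C_n = (1/(n + 1)) · C(2n, n). For n = 76: C_76 = (1/77) · C(152, 76) = 368861487637974401172285738046404563498888040/77 = 4790408930363303911328386208394864461024520.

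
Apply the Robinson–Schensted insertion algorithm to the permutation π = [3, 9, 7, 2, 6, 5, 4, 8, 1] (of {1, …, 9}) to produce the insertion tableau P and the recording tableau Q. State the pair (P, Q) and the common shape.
P = [1, 4, 8] / [2, 5] / [3] / [6] / [7] / [9];  Q = [1, 2, 8] / [3, 5] / [4] / [6] / [7] / [9];  common shape = (3, 2, 1, 1, 1, 1)

Row-insert the values π_1, π_2, … into P one at a time, bumping the leftmost entry strictly greater than the inserted value down to the next row. The recording tableau Q records, in position (i, j), the step at which that cell was added to P.
  Insert 3 (step 1): P = [3];  Q = [1]
  Insert 9 (step 2): P = [3, 9];  Q = [1, 2]
  Insert 7 (step 3): P = [3, 7] / [9];  Q = [1, 2] / [3]
  Insert 2 (step 4): P = [2, 7] / [3] / [9];  Q = [1, 2] / [3] / [4]
  Insert 6 (step 5): P = [2, 6] / [3, 7] / [9];  Q = [1, 2] / [3, 5] / [4]
  Insert 5 (step 6): P = [2, 5] / [3, 6] / [7] / [9];  Q = [1, 2] / [3, 5] / [4] / [6]
  Insert 4 (step 7): P = [2, 4] / [3, 5] / [6] / [7] / [9];  Q = [1, 2] / [3, 5] / [4] / [6] / [7]
  Insert 8 (step 8): P = [2, 4, 8] / [3, 5] / [6] / [7] / [9];  Q = [1, 2, 8] / [3, 5] / [4] / [6] / [7]
  Insert 1 (step 9): P = [1, 4, 8] / [2, 5] / [3] / [6] / [7] / [9];  Q = [1, 2, 8] / [3, 5] / [4] / [6] / [7] / [9]
Final shape: (3, 2, 1, 1, 1, 1).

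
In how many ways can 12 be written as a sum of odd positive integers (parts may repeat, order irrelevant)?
p_odd(12) = 15

Partitions of 12 using only odd parts 1, 3, 5, …: 11+1, 9+3, 9+1+1+1, 7+5, 7+3+1+1, 7+1+1+1+1+1, 5+5+1+1, 5+3+3+1, 5+3+1+1+1+1, 5+1+1+1+1+1+1+1, 3+3+3+3, 3+3+3+1+1+1, 3+3+1+1+1+1+1+1, 3+1+1+1+1+1+1+1+1+1, 1+1+1+1+1+1+1+1+1+1+1+1. There are 15. (Euler: this equals q(12), the number of distinct-part partitions.)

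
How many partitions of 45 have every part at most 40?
p(45, parts ≤ 40) = 89122

Use the recurrence p(n, m) = p(n, m−1) + p(n−m, m): either the largest part is < m (count p(n, m−1)) or the largest part is exactly m (remove one copy of m, count p(n−m, m)). With p(0, ·) = 1 this gives p(45, parts ≤ 40) = 89122. (By conjugating Young diagrams, this also counts partitions of 45 into at most 40 parts.)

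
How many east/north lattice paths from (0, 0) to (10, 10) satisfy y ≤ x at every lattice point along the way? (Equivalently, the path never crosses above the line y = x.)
Number of paths = 16796

By the reflection principle (André's argument), the number of monotone paths to (10, 10) with n ≤ m that never go above y = x is C(20, 10) − C(20, 11) = 184756 − 167960 = 16796.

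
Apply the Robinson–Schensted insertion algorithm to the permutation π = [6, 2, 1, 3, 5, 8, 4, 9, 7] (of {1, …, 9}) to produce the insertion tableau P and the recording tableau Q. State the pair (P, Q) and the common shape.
P = [1, 3, 4, 7, 9] / [2, 5, 8] / [6];  Q = [1, 4, 5, 6, 8] / [2, 7, 9] / [3];  common shape = (5, 3, 1)

Row-insert the values π_1, π_2, … into P one at a time, bumping the leftmost entry strictly greater than the inserted value down to the next row. The recording tableau Q records, in position (i, j), the step at which that cell was added to P.
  Insert 6 (step 1): P = [6];  Q = [1]
  Insert 2 (step 2): P = [2] / [6];  Q = [1] / [2]
  Insert 1 (step 3): P = [1] / [2] / [6];  Q = [1] / [2] / [3]
  Insert 3 (step 4): P = [1, 3] / [2] / [6];  Q = [1, 4] / [2] / [3]
  Insert 5 (step 5): P = [1, 3, 5] / [2] / [6];  Q = [1, 4, 5] / [2] / [3]
  Insert 8 (step 6): P = [1, 3, 5, 8] / [2] / [6];  Q = [1, 4, 5, 6] / [2] / [3]
  Insert 4 (step 7): P = [1, 3, 4, 8] / [2, 5] / [6];  Q = [1, 4, 5, 6] / [2, 7] / [3]
  Insert 9 (step 8): P = [1, 3, 4, 8, 9] / [2, 5] / [6];  Q = [1, 4, 5, 6, 8] / [2, 7] / [3]
  Insert 7 (step 9): P = [1, 3, 4, 7, 9] / [2, 5, 8] / [6];  Q = [1, 4, 5, 6, 8] / [2, 7, 9] / [3]
Final shape: (5, 3, 1).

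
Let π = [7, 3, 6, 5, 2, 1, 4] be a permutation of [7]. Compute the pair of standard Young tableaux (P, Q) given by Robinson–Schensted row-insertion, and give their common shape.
P = [1, 4] / [2, 5] / [3] / [6] / [7];  Q = [1, 3] / [2, 7] / [4] / [5] / [6];  common shape = (2, 2, 1, 1, 1)

Row-insert the values π_1, π_2, … into P one at a time, bumping the leftmost entry strictly greater than the inserted value down to the next row. The recording tableau Q records, in position (i, j), the step at which that cell was added to P.
  Insert 7 (step 1): P = [7];  Q = [1]
  Insert 3 (step 2): P = [3] / [7];  Q = [1] / [2]
  Insert 6 (step 3): P = [3, 6] / [7];  Q = [1, 3] / [2]
  Insert 5 (step 4): P = [3, 5] / [6] / [7];  Q = [1, 3] / [2] / [4]
  Insert 2 (step 5): P = [2, 5] / [3] / [6] / [7];  Q = [1, 3] / [2] / [4] / [5]
  Insert 1 (step 6): P = [1, 5] / [2] / [3] / [6] / [7];  Q = [1, 3] / [2] / [4] / [5] / [6]
  Insert 4 (step 7): P = [1, 4] / [2, 5] / [3] / [6] / [7];  Q = [1, 3] / [2, 7] / [4] / [5] / [6]
Final shape: (2, 2, 1, 1, 1).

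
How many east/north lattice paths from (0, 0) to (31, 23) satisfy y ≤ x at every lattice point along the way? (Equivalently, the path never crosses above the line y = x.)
Number of paths = 305417807763705

By the reflection principle (André's argument), the number of monotone paths to (31, 23) with n ≤ m that never go above y = x is C(54, 31) − C(54, 32) = 1085929983159840 − 780512175396135 = 305417807763705.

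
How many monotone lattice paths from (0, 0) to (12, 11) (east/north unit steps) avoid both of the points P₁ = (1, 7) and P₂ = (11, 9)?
Number of paths = 838862

Inclusion–exclusion. Total paths: C(23, 12) = 1352078. Through P₁: C(8, 1)·C(15, 11) = 10920. Through P₂: C(20, 11)·C(3, 1) = 503880. Since P₁ is strictly southwest of P₂, a monotone path through both must visit P₁ then P₂; paths through both = C(8, 1)·C(12, 10)·C(3, 1) = 1584. Avoid both = 1352078 − 10920 − 503880 + 1584 = 838862.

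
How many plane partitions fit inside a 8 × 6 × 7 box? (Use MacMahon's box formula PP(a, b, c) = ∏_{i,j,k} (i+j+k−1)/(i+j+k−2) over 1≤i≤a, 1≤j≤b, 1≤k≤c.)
PP(8, 6, 7) = 19702998159210080

Evaluate the triple product over i = 1..8, j = 1..6, k = 1..7. The factors are (2/1) · (3/2) · (4/3) · (5/4) · (6/5) · (7/6) · (8/7) · (3/2) · … (336 factors total). The numerators and denominators telescope so the product is an integer; carrying out the multiplication exactly gives PP(8, 6, 7) = 19702998159210080.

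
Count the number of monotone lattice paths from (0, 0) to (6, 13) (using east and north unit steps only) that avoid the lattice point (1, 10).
Number of paths = 26516

Total paths from (0, 0) to (6, 13): C(19, 6) = 27132. Paths through (1, 10): (paths (0, 0) → (1, 10)) × (paths (1, 10) → (6, 13)) = C(11, 1) · C(8, 5) = 11 · 56 = 616. Avoidance count = 27132 − 616 = 26516.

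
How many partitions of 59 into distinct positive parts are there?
q(59) = 9792

A partition into distinct parts is a strictly decreasing sequence summing to n. The recurrence d(n, m) = d(n, m−1) + d(n−m, m−1) (use part m at most once) with q(n) = d(n, n) gives q(59) = 9792. (Euler's theorem: # distinct-part partitions = # odd-part partitions.)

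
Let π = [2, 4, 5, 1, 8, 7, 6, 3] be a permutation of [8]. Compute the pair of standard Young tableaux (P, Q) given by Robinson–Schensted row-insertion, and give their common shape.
P = [1, 3, 5, 6] / [2, 4] / [7] / [8];  Q = [1, 2, 3, 5] / [4, 6] / [7] / [8];  common shape = (4, 2, 1, 1)

Row-insert the values π_1, π_2, … into P one at a time, bumping the leftmost entry strictly greater than the inserted value down to the next row. The recording tableau Q records, in position (i, j), the step at which that cell was added to P.
  Insert 2 (step 1): P = [2];  Q = [1]
  Insert 4 (step 2): P = [2, 4];  Q = [1, 2]
  Insert 5 (step 3): P = [2, 4, 5];  Q = [1, 2, 3]
  Insert 1 (step 4): P = [1, 4, 5] / [2];  Q = [1, 2, 3] / [4]
  Insert 8 (step 5): P = [1, 4, 5, 8] / [2];  Q = [1, 2, 3, 5] / [4]
  Insert 7 (step 6): P = [1, 4, 5, 7] / [2, 8];  Q = [1, 2, 3, 5] / [4, 6]
  Insert 6 (step 7): P = [1, 4, 5, 6] / [2, 7] / [8];  Q = [1, 2, 3, 5] / [4, 6] / [7]
  Insert 3 (step 8): P = [1, 3, 5, 6] / [2, 4] / [7] / [8];  Q = [1, 2, 3, 5] / [4, 6] / [7] / [8]
Final shape: (4, 2, 1, 1).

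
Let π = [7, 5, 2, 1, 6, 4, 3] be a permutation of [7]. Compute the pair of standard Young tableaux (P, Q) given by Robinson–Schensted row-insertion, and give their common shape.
P = [1, 3] / [2, 4] / [5, 6] / [7];  Q = [1, 5] / [2, 6] / [3, 7] / [4];  common shape = (2, 2, 2, 1)

Row-insert the values π_1, π_2, … into P one at a time, bumping the leftmost entry strictly greater than the inserted value down to the next row. The recording tableau Q records, in position (i, j), the step at which that cell was added to P.
  Insert 7 (step 1): P = [7];  Q = [1]
  Insert 5 (step 2): P = [5] / [7];  Q = [1] / [2]
  Insert 2 (step 3): P = [2] / [5] / [7];  Q = [1] / [2] / [3]
  Insert 1 (step 4): P = [1] / [2] / [5] / [7];  Q = [1] / [2] / [3] / [4]
  Insert 6 (step 5): P = [1, 6] / [2] / [5] / [7];  Q = [1, 5] / [2] / [3] / [4]
  Insert 4 (step 6): P = [1, 4] / [2, 6] / [5] / [7];  Q = [1, 5] / [2, 6] / [3] / [4]
  Insert 3 (step 7): P = [1, 3] / [2, 4] / [5, 6] / [7];  Q = [1, 5] / [2, 6] / [3, 7] / [4]
Final shape: (2, 2, 2, 1).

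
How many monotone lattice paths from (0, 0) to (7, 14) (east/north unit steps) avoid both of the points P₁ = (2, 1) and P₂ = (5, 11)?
Number of paths = 55476

Inclusion–exclusion. Total paths: C(21, 7) = 116280. Through P₁: C(3, 2)·C(18, 5) = 25704. Through P₂: C(16, 5)·C(5, 2) = 43680. Since P₁ is strictly southwest of P₂, a monotone path through both must visit P₁ then P₂; paths through both = C(3, 2)·C(13, 3)·C(5, 2) = 8580. Avoid both = 116280 − 25704 − 43680 + 8580 = 55476.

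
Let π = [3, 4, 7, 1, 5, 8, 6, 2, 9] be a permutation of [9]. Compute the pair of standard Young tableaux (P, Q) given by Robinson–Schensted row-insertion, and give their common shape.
P = [1, 2, 5, 6, 9] / [3, 4, 8] / [7];  Q = [1, 2, 3, 6, 9] / [4, 5, 7] / [8];  common shape = (5, 3, 1)

Row-insert the values π_1, π_2, … into P one at a time, bumping the leftmost entry strictly greater than the inserted value down to the next row. The recording tableau Q records, in position (i, j), the step at which that cell was added to P.
  Insert 3 (step 1): P = [3];  Q = [1]
  Insert 4 (step 2): P = [3, 4];  Q = [1, 2]
  Insert 7 (step 3): P = [3, 4, 7];  Q = [1, 2, 3]
  Insert 1 (step 4): P = [1, 4, 7] / [3];  Q = [1, 2, 3] / [4]
  Insert 5 (step 5): P = [1, 4, 5] / [3, 7];  Q = [1, 2, 3] / [4, 5]
  Insert 8 (step 6): P = [1, 4, 5, 8] / [3, 7];  Q = [1, 2, 3, 6] / [4, 5]
  Insert 6 (step 7): P = [1, 4, 5, 6] / [3, 7, 8];  Q = [1, 2, 3, 6] / [4, 5, 7]
  Insert 2 (step 8): P = [1, 2, 5, 6] / [3, 4, 8] / [7];  Q = [1, 2, 3, 6] / [4, 5, 7] / [8]
  Insert 9 (step 9): P = [1, 2, 5, 6, 9] / [3, 4, 8] / [7];  Q = [1, 2, 3, 6, 9] / [4, 5, 7] / [8]
Final shape: (5, 3, 1).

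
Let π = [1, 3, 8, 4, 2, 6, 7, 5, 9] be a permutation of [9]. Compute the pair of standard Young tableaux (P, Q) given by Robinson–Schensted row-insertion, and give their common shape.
P = [1, 2, 4, 5, 7, 9] / [3, 6] / [8];  Q = [1, 2, 3, 6, 7, 9] / [4, 8] / [5];  common shape = (6, 2, 1)

Row-insert the values π_1, π_2, … into P one at a time, bumping the leftmost entry strictly greater than the inserted value down to the next row. The recording tableau Q records, in position (i, j), the step at which that cell was added to P.
  Insert 1 (step 1): P = [1];  Q = [1]
  Insert 3 (step 2): P = [1, 3];  Q = [1, 2]
  Insert 8 (step 3): P = [1, 3, 8];  Q = [1, 2, 3]
  Insert 4 (step 4): P = [1, 3, 4] / [8];  Q = [1, 2, 3] / [4]
  Insert 2 (step 5): P = [1, 2, 4] / [3] / [8];  Q = [1, 2, 3] / [4] / [5]
  Insert 6 (step 6): P = [1, 2, 4, 6] / [3] / [8];  Q = [1, 2, 3, 6] / [4] / [5]
  Insert 7 (step 7): P = [1, 2, 4, 6, 7] / [3] / [8];  Q = [1, 2, 3, 6, 7] / [4] / [5]
  Insert 5 (step 8): P = [1, 2, 4, 5, 7] / [3, 6] / [8];  Q = [1, 2, 3, 6, 7] / [4, 8] / [5]
  Insert 9 (step 9): P = [1, 2, 4, 5, 7, 9] / [3, 6] / [8];  Q = [1, 2, 3, 6, 7, 9] / [4, 8] / [5]
Final shape: (6, 2, 1).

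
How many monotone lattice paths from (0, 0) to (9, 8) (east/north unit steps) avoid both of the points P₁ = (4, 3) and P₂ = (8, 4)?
Number of paths = 13890

Inclusion–exclusion. Total paths: C(17, 9) = 24310. Through P₁: C(7, 4)·C(10, 5) = 8820. Through P₂: C(12, 8)·C(5, 1) = 2475. Since P₁ is strictly southwest of P₂, a monotone path through both must visit P₁ then P₂; paths through both = C(7, 4)·C(5, 4)·C(5, 1) = 875. Avoid both = 24310 − 8820 − 2475 + 875 = 13890.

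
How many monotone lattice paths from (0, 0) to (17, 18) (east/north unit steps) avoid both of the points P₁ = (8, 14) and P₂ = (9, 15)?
Number of paths = 4198718040

Inclusion–exclusion. Total paths: C(35, 17) = 4537567650. Through P₁: C(22, 8)·C(13, 9) = 228635550. Through P₂: C(24, 9)·C(11, 8) = 215738160. Since P₁ is strictly southwest of P₂, a monotone path through both must visit P₁ then P₂; paths through both = C(22, 8)·C(2, 1)·C(11, 8) = 105524100. Avoid both = 4537567650 − 228635550 − 215738160 + 105524100 = 4198718040.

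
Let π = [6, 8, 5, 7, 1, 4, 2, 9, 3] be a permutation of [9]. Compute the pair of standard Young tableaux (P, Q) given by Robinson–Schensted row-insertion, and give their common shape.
P = [1, 2, 3] / [4, 7, 9] / [5, 8] / [6];  Q = [1, 2, 8] / [3, 4, 9] / [5, 6] / [7];  common shape = (3, 3, 2, 1)

Row-insert the values π_1, π_2, … into P one at a time, bumping the leftmost entry strictly greater than the inserted value down to the next row. The recording tableau Q records, in position (i, j), the step at which that cell was added to P.
  Insert 6 (step 1): P = [6];  Q = [1]
  Insert 8 (step 2): P = [6, 8];  Q = [1, 2]
  Insert 5 (step 3): P = [5, 8] / [6];  Q = [1, 2] / [3]
  Insert 7 (step 4): P = [5, 7] / [6, 8];  Q = [1, 2] / [3, 4]
  Insert 1 (step 5): P = [1, 7] / [5, 8] / [6];  Q = [1, 2] / [3, 4] / [5]
  Insert 4 (step 6): P = [1, 4] / [5, 7] / [6, 8];  Q = [1, 2] / [3, 4] / [5, 6]
  Insert 2 (step 7): P = [1, 2] / [4, 7] / [5, 8] / [6];  Q = [1, 2] / [3, 4] / [5, 6] / [7]
  Insert 9 (step 8): P = [1, 2, 9] / [4, 7] / [5, 8] / [6];  Q = [1, 2, 8] / [3, 4] / [5, 6] / [7]
  Insert 3 (step 9): P = [1, 2, 3] / [4, 7, 9] / [5, 8] / [6];  Q = [1, 2, 8] / [3, 4, 9] / [5, 6] / [7]
Final shape: (3, 3, 2, 1).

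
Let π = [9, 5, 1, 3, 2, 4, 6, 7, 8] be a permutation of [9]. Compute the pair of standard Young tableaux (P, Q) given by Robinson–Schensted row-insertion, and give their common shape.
P = [1, 2, 4, 6, 7, 8] / [3] / [5] / [9];  Q = [1, 4, 6, 7, 8, 9] / [2] / [3] / [5];  common shape = (6, 1, 1, 1)

Row-insert the values π_1, π_2, … into P one at a time, bumping the leftmost entry strictly greater than the inserted value down to the next row. The recording tableau Q records, in position (i, j), the step at which that cell was added to P.
  Insert 9 (step 1): P = [9];  Q = [1]
  Insert 5 (step 2): P = [5] / [9];  Q = [1] / [2]
  Insert 1 (step 3): P = [1] / [5] / [9];  Q = [1] / [2] / [3]
  Insert 3 (step 4): P = [1, 3] / [5] / [9];  Q = [1, 4] / [2] / [3]
  Insert 2 (step 5): P = [1, 2] / [3] / [5] / [9];  Q = [1, 4] / [2] / [3] / [5]
  Insert 4 (step 6): P = [1, 2, 4] / [3] / [5] / [9];  Q = [1, 4, 6] / [2] / [3] / [5]
  Insert 6 (step 7): P = [1, 2, 4, 6] / [3] / [5] / [9];  Q = [1, 4, 6, 7] / [2] / [3] / [5]
  Insert 7 (step 8): P = [1, 2, 4, 6, 7] / [3] / [5] / [9];  Q = [1, 4, 6, 7, 8] / [2] / [3] / [5]
  Insert 8 (step 9): P = [1, 2, 4, 6, 7, 8] / [3] / [5] / [9];  Q = [1, 4, 6, 7, 8, 9] / [2] / [3] / [5]
Final shape: (6, 1, 1, 1).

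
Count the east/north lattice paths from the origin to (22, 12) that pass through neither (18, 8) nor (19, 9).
Number of paths = 363347790

Inclusion–exclusion. Total paths: C(34, 22) = 548354040. Through P₁: C(26, 18)·C(8, 4) = 109359250. Through P₂: C(28, 19)·C(6, 3) = 138138000. Since P₁ is strictly southwest of P₂, a monotone path through both must visit P₁ then P₂; paths through both = C(26, 18)·C(2, 1)·C(6, 3) = 62491000. Avoid both = 548354040 − 109359250 − 138138000 + 62491000 = 363347790.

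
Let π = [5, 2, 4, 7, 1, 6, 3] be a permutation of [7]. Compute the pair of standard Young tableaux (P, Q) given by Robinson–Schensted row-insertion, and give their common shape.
P = [1, 3, 6] / [2, 4] / [5, 7];  Q = [1, 3, 4] / [2, 6] / [5, 7];  common shape = (3, 2, 2)

Row-insert the values π_1, π_2, … into P one at a time, bumping the leftmost entry strictly greater than the inserted value down to the next row. The recording tableau Q records, in position (i, j), the step at which that cell was added to P.
  Insert 5 (step 1): P = [5];  Q = [1]
  Insert 2 (step 2): P = [2] / [5];  Q = [1] / [2]
  Insert 4 (step 3): P = [2, 4] / [5];  Q = [1, 3] / [2]
  Insert 7 (step 4): P = [2, 4, 7] / [5];  Q = [1, 3, 4] / [2]
  Insert 1 (step 5): P = [1, 4, 7] / [2] / [5];  Q = [1, 3, 4] / [2] / [5]
  Insert 6 (step 6): P = [1, 4, 6] / [2, 7] / [5];  Q = [1, 3, 4] / [2, 6] / [5]
  Insert 3 (step 7): P = [1, 3, 6] / [2, 4] / [5, 7];  Q = [1, 3, 4] / [2, 6] / [5, 7]
Final shape: (3, 2, 2).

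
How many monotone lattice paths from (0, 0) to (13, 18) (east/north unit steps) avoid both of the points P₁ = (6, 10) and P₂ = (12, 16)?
Number of paths = 85654506

Inclusion–exclusion. Total paths: C(31, 13) = 206253075. Through P₁: C(16, 6)·C(15, 7) = 51531480. Through P₂: C(28, 12)·C(3, 1) = 91265265. Since P₁ is strictly southwest of P₂, a monotone path through both must visit P₁ then P₂; paths through both = C(16, 6)·C(12, 6)·C(3, 1) = 22198176. Avoid both = 206253075 − 51531480 − 91265265 + 22198176 = 85654506.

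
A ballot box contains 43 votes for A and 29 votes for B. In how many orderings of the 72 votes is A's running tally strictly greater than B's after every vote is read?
Strict-lead orderings = 22289787544686267760

Total orderings of the 72 votes with 43 for A: C(72, 43) = 114633193086957948480. By the Bertrand ballot formula (Cycle Lemma / reflection principle), the number of orderings in which A is strictly ahead of B throughout is (p − q)/(p + q) · C(p + q, p) = (43 − 29)/(43 + 29) · 114633193086957948480 = 22289787544686267760.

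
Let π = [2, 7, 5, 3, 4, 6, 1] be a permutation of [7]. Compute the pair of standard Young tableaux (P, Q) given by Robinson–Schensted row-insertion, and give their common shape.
P = [1, 3, 4, 6] / [2] / [5] / [7];  Q = [1, 2, 5, 6] / [3] / [4] / [7];  common shape = (4, 1, 1, 1)

Row-insert the values π_1, π_2, … into P one at a time, bumping the leftmost entry strictly greater than the inserted value down to the next row. The recording tableau Q records, in position (i, j), the step at which that cell was added to P.
  Insert 2 (step 1): P = [2];  Q = [1]
  Insert 7 (step 2): P = [2, 7];  Q = [1, 2]
  Insert 5 (step 3): P = [2, 5] / [7];  Q = [1, 2] / [3]
  Insert 3 (step 4): P = [2, 3] / [5] / [7];  Q = [1, 2] / [3] / [4]
  Insert 4 (step 5): P = [2, 3, 4] / [5] / [7];  Q = [1, 2, 5] / [3] / [4]
  Insert 6 (step 6): P = [2, 3, 4, 6] / [5] / [7];  Q = [1, 2, 5, 6] / [3] / [4]
  Insert 1 (step 7): P = [1, 3, 4, 6] / [2] / [5] / [7];  Q = [1, 2, 5, 6] / [3] / [4] / [7]
Final shape: (4, 1, 1, 1).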